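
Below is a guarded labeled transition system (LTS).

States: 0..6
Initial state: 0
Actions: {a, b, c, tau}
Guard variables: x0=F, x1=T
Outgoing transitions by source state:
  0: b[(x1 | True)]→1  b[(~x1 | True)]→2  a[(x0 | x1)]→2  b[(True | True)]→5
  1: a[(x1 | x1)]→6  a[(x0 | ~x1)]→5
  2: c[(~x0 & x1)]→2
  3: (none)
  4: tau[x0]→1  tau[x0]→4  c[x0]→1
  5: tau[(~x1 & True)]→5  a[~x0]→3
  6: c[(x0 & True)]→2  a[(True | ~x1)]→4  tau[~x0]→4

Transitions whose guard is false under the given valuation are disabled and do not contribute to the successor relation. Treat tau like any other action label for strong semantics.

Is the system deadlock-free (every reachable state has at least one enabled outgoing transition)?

R = {0,1,2,3,4,5,6}
  0: a→2  b→1  b→2  b→5  [4 out]
  1: a→6  [1 out]
  2: c→2  [1 out]
  3: ∅  [no exit]
  4: ∅  [no exit]
  5: a→3  [1 out]
  6: a→4  tau→4  [2 out]
trace reaching 3: b·a

Answer: DEADLOCK at state 3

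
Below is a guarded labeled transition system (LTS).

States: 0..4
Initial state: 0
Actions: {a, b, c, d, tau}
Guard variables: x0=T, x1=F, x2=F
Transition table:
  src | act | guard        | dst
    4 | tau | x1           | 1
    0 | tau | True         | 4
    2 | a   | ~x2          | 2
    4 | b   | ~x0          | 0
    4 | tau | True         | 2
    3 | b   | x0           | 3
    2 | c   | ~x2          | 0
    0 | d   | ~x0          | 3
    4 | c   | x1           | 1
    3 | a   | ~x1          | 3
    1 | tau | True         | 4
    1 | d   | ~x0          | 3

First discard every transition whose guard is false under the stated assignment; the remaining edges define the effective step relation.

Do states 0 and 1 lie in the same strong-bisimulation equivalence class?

Answer: BISIMILAR

Trace:
Compute ~ classes (split until stable):
  π0 = {{0,1,2,3,4}}
  π1 = {{0,1,4},{2},{3}}
  π2 = {{0,1},{2},{3},{4}}
Fixed point at round 3; 4 class(es).
0∈{0,1}, 1∈{0,1}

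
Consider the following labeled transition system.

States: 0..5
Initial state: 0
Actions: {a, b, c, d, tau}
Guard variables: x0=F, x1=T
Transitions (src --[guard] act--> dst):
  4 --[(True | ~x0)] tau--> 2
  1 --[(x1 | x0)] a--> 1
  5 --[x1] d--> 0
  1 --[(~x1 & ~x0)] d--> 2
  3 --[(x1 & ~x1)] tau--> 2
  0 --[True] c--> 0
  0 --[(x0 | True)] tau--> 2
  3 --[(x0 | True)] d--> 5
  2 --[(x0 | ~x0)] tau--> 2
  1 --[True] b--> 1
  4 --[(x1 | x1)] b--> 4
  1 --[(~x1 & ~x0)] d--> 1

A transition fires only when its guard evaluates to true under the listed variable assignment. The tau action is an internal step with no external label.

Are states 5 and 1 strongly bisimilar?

Compute ~ classes (split until stable):
  P[0] = {{0,1,2,3,4,5}}
  P[1] = {{0},{1},{2},{3,5},{4}}
  P[2] = {{0},{1},{2},{3},{4},{5}}
stable after 3 split(s): 6 block(s)
[5]={5}  [1]={1}

Answer: NOT BISIMILAR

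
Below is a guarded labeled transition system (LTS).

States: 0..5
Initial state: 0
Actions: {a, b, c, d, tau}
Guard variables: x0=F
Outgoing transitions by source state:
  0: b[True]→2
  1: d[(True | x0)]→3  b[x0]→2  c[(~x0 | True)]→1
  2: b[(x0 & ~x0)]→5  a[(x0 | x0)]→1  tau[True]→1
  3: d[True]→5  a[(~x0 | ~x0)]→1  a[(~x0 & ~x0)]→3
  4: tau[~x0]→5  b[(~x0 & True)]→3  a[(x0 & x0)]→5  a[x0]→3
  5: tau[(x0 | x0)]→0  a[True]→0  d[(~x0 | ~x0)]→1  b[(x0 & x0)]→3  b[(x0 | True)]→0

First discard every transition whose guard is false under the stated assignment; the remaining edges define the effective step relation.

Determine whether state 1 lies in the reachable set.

Answer: REACHABLE

Trace:
Guard filter leaves 12 enabled edge(s).
L0 = {0}
L1 = {2}  total {0,2}
L2 = {1}  total {0,1,2}
L3 = {3}  total {0,1,2,3}
L4 = {5}  total {0,1,2,3,5}
Reachable = {0,1,2,3,5}
Path to 1: b·tau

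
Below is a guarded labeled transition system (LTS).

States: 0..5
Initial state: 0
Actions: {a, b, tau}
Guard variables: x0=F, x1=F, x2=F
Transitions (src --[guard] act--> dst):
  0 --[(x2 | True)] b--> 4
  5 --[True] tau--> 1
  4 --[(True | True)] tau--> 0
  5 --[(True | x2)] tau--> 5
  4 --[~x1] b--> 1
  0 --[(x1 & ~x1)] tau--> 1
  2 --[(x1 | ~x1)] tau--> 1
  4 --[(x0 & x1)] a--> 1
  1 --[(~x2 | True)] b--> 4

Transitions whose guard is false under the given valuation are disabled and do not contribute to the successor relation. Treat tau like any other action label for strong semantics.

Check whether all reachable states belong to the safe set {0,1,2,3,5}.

Inv-set: {0,1,2,3,5}
Reachable = {0,1,4}
  0: ✓
  1: ✓
  4: VIOLATES
reach 4 via b — violates

Answer: INVARIANT VIOLATED at state 4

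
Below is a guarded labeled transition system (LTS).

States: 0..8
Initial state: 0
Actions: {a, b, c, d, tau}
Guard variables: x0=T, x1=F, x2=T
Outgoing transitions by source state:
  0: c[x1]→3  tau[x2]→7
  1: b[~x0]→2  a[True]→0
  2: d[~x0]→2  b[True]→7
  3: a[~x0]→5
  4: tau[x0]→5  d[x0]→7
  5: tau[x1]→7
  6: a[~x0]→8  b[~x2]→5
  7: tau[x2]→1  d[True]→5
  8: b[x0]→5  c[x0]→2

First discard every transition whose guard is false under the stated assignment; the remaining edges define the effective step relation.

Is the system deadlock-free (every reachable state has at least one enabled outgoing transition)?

Answer: DEADLOCK at state 5

Analysis:
Reachable = {0,1,5,7}
  0: tau→7  [1 out]
  1: a→0  [1 out]
  5: ∅  [STUCK]
  7: d→5  tau→1  [2 out]
witness 5: tau·d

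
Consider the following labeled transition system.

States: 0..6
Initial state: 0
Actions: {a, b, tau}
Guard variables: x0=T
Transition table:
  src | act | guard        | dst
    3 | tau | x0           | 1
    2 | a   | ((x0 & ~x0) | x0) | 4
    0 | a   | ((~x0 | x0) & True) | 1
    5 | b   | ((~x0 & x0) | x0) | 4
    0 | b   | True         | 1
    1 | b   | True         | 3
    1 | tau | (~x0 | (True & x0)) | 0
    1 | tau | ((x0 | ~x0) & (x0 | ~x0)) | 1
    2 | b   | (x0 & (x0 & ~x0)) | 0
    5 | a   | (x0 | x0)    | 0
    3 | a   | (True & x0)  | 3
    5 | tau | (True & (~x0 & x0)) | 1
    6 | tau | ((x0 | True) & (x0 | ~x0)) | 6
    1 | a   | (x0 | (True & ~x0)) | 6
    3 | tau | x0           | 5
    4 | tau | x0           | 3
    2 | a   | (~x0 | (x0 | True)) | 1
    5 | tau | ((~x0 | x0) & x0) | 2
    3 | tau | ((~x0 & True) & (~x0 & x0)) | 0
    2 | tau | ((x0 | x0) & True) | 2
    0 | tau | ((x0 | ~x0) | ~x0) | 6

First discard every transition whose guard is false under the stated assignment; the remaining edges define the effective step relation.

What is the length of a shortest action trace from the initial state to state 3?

Breadth-first toward 3:
  L0 = {0}
  L1 = {1,6}
  L2 = {3}
3 enters at depth 2; path a·b

Answer: 2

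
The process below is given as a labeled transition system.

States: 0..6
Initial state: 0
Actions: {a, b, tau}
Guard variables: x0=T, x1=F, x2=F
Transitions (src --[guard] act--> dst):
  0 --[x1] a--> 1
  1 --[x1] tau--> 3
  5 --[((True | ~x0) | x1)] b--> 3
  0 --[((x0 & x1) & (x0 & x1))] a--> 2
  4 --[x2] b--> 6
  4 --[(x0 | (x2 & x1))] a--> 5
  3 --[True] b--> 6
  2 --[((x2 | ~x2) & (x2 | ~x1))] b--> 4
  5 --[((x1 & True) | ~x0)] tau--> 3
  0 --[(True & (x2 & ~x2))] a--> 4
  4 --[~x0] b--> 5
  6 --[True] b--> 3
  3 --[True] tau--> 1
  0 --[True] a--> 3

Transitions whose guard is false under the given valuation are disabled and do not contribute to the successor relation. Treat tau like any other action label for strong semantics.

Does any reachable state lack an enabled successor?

Reachable = {0,1,3,6}
  0: a→3  [1 exit(s)]
  1: ∅  [no exit]
  3: b→6  tau→1  [2 exit(s)]
  6: b→3  [1 exit(s)]
trace reaching 1: a·tau

Answer: DEADLOCK at state 1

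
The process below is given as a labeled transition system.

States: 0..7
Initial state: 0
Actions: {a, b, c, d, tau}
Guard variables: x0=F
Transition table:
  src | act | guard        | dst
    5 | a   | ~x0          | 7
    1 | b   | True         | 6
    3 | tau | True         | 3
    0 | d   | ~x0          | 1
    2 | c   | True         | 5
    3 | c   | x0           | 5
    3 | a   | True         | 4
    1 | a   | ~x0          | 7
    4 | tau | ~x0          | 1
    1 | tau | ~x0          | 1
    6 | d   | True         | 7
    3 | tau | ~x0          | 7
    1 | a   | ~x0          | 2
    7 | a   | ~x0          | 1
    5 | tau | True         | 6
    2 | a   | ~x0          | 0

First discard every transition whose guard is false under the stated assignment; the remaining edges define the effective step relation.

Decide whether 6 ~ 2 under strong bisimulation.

Answer: NOT BISIMILAR

Working:
Bisimulation quotient by refinement:
  round 0: {{0,1,2,3,4,5,6,7}}
  round 1: {{0,6},{1},{2},{3,5},{4},{7}}
  round 2: {{0},{1},{2},{3},{4},{5},{6},{7}}
Fixed point at round 3; 8 class(es).
class of 6: {6}; class of 2: {2}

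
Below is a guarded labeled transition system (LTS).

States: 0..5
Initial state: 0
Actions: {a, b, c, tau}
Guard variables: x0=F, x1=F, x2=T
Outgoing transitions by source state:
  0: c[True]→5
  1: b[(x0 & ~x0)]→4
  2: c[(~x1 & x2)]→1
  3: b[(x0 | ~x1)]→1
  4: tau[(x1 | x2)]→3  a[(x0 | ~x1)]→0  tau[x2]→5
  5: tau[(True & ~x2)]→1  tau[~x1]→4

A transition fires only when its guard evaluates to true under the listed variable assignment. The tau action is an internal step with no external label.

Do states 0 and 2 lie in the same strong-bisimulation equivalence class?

Bisimulation quotient by refinement:
  round 0: {{0,1,2,3,4,5}}
  round 1: {{0,2},{1},{3},{4},{5}}
  round 2: {{0},{1},{2},{3},{4},{5}}
Fixed point at round 3; 6 class(es).
class of 0: {0}; class of 2: {2}

Answer: NOT BISIMILAR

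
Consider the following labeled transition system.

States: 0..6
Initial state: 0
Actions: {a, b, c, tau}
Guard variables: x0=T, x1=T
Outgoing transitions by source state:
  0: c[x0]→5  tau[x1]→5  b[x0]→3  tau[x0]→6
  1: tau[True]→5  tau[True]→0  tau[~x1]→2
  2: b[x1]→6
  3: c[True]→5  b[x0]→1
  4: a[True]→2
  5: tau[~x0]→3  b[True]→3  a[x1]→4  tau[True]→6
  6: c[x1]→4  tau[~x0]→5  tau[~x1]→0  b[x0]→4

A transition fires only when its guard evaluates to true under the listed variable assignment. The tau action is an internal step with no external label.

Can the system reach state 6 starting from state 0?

15 transition(s) survive guard evaluation.
L0 = {0}
L1 = {3,5,6}  total {0,3,5,6}
L2 = {1,4}  total {0,1,3,4,5,6}
L3 = {2}  total {0,1,2,3,4,5,6}
Reach set: {0,1,2,3,4,5,6}
trace reaching 6: tau

Answer: REACHABLE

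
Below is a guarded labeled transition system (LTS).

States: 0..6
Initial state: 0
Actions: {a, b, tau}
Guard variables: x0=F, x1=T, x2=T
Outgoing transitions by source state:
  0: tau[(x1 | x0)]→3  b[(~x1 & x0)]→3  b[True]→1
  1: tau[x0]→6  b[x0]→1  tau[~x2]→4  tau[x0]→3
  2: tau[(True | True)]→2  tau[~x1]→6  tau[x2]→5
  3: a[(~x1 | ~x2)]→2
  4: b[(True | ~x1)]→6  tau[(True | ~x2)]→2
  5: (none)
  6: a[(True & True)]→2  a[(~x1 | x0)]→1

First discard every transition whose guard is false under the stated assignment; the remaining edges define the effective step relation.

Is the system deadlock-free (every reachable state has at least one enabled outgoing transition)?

Answer: DEADLOCK at state 1

Analysis:
Reach set: {0,1,3}
  0: b→1  tau→3  [2 exit(s)]
  1: ∅  [no exit]
  3: ∅  [no exit]
trace reaching 1: b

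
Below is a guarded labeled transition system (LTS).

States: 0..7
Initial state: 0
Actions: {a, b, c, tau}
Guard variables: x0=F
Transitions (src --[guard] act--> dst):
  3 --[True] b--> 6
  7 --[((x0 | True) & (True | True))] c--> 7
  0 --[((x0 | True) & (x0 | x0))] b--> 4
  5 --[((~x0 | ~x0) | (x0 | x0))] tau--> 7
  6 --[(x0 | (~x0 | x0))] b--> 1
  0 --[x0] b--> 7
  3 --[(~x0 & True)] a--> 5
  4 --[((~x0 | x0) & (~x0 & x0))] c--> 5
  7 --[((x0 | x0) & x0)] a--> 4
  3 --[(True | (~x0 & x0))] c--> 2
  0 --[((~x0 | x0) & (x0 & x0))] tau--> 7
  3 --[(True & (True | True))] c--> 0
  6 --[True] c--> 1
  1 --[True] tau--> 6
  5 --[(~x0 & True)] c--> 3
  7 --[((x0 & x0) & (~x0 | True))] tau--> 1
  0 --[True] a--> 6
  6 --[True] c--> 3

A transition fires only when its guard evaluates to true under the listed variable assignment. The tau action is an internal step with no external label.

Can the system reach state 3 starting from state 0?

Guard filter leaves 12 enabled edge(s).
L0 = {0}
L1 = {6}  cumulative {0,6}
L2 = {1,3}  cumulative {0,1,3,6}
L3 = {2,5}  cumulative {0,1,2,3,5,6}
L4 = {7}  cumulative {0,1,2,3,5,6,7}
R = {0,1,2,3,5,6,7}
trace reaching 3: a·c

Answer: REACHABLE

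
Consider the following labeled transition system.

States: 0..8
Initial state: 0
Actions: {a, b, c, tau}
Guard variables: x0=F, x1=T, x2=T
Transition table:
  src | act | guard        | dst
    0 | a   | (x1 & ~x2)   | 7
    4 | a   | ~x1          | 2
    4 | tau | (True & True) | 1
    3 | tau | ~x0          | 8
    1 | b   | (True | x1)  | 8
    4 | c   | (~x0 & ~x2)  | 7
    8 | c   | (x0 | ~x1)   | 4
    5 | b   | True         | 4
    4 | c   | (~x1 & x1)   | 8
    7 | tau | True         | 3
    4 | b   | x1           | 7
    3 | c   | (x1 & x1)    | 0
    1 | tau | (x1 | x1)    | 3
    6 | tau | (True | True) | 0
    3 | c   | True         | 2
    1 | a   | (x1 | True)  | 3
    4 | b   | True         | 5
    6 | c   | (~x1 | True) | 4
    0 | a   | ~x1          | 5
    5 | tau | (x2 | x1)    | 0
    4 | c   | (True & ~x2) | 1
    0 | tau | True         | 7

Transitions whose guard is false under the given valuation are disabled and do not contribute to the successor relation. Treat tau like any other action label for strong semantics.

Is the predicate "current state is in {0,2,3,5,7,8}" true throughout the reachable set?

Answer: INVARIANT HOLDS

Trace:
Inv-set: {0,2,3,5,7,8}
Reach set: {0,2,3,7,8}
  0: ✓
  2: ✓
  3: ✓
  7: ✓
  8: ✓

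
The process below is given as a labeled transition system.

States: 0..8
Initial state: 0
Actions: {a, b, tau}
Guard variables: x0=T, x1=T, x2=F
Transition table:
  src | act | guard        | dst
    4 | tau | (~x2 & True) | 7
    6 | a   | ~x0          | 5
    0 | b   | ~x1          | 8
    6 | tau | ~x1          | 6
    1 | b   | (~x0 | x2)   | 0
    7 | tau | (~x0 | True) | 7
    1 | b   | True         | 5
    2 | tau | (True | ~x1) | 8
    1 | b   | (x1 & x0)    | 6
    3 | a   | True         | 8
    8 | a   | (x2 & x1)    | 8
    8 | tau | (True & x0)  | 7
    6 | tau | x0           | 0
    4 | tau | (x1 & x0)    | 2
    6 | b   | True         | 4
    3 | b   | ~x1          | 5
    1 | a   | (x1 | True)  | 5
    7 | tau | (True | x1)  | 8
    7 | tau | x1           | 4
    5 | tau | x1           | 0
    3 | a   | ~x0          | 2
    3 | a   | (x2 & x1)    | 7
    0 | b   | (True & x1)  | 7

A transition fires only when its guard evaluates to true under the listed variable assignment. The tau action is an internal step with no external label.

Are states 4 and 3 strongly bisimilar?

Compute ~ classes (split until stable):
  π0 = {{0,1,2,3,4,5,6,7,8}}
  π1 = {{0},{1},{2,4,5,7,8},{3},{6}}
  π2 = {{0},{1},{2,4,7,8},{3},{5},{6}}
Fixed point at round 3; 6 class(es).
class of 4: {2,4,7,8}; class of 3: {3}

Answer: NOT BISIMILAR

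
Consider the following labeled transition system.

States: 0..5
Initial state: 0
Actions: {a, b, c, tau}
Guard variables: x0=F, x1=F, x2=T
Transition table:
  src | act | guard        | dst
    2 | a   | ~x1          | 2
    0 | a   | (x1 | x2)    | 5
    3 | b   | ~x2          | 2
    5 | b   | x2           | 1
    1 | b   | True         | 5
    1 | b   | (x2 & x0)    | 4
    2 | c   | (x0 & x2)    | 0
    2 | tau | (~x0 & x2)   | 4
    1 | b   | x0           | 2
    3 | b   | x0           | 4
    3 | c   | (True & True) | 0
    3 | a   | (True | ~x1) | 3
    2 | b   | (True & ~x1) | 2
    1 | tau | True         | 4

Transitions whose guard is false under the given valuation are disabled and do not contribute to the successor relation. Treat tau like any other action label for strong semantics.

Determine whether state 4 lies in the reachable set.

Answer: REACHABLE

Working:
After dropping false guards: 9 live edges.
Layer 0: {0}
Layer 1: {5}  cumulative {0,5}
Layer 2: {1}  cumulative {0,1,5}
Layer 3: {4}  cumulative {0,1,4,5}
R = {0,1,4,5}
trace reaching 4: a·b·tau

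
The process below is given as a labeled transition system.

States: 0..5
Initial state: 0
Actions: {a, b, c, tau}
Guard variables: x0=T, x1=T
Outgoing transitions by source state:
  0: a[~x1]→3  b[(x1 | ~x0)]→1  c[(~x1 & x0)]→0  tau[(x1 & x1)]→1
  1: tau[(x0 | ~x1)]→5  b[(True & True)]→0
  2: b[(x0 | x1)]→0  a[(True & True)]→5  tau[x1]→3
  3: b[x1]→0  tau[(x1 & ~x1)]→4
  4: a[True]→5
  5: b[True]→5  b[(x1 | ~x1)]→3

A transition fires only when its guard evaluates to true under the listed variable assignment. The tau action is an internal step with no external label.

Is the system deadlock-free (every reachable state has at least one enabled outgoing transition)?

R = {0,1,3,5}
  0: b→1  tau→1  [2 exit(s)]
  1: b→0  tau→5  [2 exit(s)]
  3: b→0  [1 exit(s)]
  5: b→3  b→5  [2 exit(s)]

Answer: DEADLOCK-FREE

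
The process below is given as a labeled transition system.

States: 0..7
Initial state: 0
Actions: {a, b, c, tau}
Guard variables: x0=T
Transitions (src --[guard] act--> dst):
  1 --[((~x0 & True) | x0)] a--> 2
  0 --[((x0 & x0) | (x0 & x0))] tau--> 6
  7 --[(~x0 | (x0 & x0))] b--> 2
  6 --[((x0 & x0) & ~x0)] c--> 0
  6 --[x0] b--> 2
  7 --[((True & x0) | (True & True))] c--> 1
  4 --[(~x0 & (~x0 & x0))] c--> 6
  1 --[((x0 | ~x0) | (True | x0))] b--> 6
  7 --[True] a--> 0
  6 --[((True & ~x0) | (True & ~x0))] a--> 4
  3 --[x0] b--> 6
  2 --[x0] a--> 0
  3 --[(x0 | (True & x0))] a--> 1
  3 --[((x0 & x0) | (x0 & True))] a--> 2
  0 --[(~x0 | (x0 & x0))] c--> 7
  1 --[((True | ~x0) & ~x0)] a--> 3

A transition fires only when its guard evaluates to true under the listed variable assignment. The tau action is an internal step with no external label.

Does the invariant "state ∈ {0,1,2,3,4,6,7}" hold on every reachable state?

Inv-set: {0,1,2,3,4,6,7}
R = {0,1,2,6,7}
  0: safe
  1: safe
  2: safe
  6: safe
  7: safe

Answer: INVARIANT HOLDS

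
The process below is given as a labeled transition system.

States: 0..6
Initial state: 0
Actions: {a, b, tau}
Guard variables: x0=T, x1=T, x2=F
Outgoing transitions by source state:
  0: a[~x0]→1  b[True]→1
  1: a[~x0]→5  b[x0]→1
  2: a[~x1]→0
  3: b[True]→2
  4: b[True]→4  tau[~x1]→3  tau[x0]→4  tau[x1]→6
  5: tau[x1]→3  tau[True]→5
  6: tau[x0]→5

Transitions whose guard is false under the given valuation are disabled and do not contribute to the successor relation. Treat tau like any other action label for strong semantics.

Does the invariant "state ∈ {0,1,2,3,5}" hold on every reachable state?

Safe = {0,1,2,3,5}
Reach set: {0,1}
  0: ok
  1: ok

Answer: INVARIANT HOLDS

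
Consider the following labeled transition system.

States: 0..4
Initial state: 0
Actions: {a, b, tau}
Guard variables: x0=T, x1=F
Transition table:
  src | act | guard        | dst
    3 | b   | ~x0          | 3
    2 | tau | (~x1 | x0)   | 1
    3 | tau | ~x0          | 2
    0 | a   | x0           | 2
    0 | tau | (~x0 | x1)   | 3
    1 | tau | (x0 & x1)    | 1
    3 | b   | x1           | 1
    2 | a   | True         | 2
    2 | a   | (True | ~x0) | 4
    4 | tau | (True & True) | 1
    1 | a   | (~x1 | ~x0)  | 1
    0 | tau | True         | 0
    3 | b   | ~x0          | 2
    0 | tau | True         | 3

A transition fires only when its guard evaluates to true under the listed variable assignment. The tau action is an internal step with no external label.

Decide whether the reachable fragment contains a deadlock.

Reach set: {0,1,2,3,4}
  0: a→2  tau→0  tau→3  [3 out]
  1: a→1  [1 out]
  2: a→2  a→4  tau→1  [3 out]
  3: ∅  [STUCK]
  4: tau→1  [1 out]
witness 3: tau

Answer: DEADLOCK at state 3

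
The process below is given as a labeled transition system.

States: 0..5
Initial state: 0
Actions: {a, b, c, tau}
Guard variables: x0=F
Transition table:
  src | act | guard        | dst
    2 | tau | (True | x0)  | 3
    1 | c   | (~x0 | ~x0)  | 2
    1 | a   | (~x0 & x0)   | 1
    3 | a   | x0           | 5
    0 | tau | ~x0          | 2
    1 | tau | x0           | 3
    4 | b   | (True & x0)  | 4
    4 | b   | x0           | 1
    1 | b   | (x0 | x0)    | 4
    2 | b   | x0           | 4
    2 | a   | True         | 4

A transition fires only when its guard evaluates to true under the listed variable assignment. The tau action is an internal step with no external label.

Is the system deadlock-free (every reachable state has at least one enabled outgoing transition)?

Answer: DEADLOCK at state 3

Working:
Reachable = {0,2,3,4}
  0: tau→2  [1 out]
  2: a→4  tau→3  [2 out]
  3: ∅  [STUCK]
  4: ∅  [STUCK]
Path to 3: tau·tau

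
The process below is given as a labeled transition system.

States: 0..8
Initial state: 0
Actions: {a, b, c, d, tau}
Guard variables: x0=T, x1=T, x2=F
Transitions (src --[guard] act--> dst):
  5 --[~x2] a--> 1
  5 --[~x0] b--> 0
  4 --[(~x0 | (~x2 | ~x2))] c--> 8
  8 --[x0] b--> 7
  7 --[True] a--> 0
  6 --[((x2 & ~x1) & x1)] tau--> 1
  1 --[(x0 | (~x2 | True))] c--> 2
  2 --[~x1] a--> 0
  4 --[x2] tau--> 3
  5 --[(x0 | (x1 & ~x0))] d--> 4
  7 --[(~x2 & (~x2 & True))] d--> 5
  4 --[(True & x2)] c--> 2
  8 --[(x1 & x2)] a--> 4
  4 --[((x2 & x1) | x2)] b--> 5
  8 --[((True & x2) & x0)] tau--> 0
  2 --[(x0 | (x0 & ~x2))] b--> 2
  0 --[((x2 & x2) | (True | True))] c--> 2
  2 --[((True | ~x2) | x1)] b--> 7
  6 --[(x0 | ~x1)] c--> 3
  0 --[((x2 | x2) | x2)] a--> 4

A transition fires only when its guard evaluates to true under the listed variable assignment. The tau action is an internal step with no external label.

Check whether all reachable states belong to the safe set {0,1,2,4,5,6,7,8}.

Inv-set: {0,1,2,4,5,6,7,8}
Reach set: {0,1,2,4,5,7,8}
  0: ✓
  1: ✓
  2: ✓
  4: ✓
  5: ✓
  7: ✓
  8: ✓

Answer: INVARIANT HOLDS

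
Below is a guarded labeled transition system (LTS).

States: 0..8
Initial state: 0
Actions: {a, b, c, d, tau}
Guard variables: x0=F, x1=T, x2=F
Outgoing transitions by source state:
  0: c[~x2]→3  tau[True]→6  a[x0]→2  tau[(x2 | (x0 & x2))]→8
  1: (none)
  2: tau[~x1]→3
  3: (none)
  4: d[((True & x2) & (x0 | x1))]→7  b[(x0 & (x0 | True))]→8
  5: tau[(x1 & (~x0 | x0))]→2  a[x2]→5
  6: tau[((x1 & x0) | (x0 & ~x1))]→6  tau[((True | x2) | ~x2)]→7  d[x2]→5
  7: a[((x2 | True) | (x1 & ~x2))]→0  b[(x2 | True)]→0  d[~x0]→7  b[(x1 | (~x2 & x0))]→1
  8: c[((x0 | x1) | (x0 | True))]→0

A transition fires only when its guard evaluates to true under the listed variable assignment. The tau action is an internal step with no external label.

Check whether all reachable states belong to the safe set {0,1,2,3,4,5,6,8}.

Answer: INVARIANT VIOLATED at state 7

Analysis:
Allowed set {0,1,2,3,4,5,6,8}
Reachable = {0,1,3,6,7}
  0: ok
  1: ok
  3: ok
  6: ok
  7: outside
counterexample path to 7: tau·tau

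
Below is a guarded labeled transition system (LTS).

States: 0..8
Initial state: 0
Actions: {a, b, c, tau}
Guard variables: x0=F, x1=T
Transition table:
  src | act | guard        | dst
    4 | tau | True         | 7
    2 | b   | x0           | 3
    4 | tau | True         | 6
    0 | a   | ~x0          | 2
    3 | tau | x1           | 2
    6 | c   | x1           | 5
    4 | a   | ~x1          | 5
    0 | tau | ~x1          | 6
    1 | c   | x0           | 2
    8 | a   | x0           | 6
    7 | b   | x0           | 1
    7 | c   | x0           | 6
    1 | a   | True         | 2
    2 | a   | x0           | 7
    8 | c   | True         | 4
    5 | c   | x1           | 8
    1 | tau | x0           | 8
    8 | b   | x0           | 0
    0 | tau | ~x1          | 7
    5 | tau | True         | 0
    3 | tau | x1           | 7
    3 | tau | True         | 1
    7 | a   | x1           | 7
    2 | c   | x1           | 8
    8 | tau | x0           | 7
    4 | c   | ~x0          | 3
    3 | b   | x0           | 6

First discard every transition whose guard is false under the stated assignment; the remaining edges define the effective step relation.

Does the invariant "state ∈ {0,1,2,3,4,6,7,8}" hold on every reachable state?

Answer: INVARIANT VIOLATED at state 5

Analysis:
Inv-set: {0,1,2,3,4,6,7,8}
Reachable = {0,1,2,3,4,5,6,7,8}
  0: safe
  1: safe
  2: safe
  3: safe
  4: safe
  5: VIOLATES
  6: safe
  7: safe
  8: safe
reach 5 via a·c·c·tau·c — violates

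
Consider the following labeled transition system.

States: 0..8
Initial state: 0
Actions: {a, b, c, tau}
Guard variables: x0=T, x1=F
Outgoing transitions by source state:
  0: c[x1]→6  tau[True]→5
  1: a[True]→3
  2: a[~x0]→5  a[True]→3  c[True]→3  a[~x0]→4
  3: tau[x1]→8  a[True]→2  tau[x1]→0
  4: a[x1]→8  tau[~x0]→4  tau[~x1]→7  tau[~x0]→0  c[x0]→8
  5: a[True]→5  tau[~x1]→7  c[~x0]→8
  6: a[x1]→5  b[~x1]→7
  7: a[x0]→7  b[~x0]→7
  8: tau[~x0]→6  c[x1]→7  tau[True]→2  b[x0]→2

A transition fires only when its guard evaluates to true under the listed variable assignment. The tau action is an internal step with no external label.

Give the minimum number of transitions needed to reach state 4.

Breadth-first toward 4:
  L0 = {0}
  L1 = {5}
  L2 = {7}
4 never appears.

Answer: UNREACHABLE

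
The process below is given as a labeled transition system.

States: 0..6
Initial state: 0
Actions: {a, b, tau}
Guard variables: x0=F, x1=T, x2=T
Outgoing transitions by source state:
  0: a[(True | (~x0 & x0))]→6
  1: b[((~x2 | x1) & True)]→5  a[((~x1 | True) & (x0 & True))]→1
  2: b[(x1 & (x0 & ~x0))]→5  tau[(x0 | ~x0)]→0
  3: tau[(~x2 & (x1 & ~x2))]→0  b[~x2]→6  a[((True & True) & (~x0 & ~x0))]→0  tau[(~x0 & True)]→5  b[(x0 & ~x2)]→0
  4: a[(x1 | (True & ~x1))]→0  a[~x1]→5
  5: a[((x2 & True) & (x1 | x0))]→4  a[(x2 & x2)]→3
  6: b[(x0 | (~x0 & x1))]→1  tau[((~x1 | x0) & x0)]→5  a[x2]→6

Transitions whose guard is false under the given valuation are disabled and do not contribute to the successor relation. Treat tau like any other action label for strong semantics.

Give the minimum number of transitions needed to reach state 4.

Layered search for 4:
  L0 = {0}
  L1 = {6}
  L2 = {1}
  L3 = {5}
  L4 = {3,4}
depth(4)=4, e.g. a·b·b·a

Answer: 4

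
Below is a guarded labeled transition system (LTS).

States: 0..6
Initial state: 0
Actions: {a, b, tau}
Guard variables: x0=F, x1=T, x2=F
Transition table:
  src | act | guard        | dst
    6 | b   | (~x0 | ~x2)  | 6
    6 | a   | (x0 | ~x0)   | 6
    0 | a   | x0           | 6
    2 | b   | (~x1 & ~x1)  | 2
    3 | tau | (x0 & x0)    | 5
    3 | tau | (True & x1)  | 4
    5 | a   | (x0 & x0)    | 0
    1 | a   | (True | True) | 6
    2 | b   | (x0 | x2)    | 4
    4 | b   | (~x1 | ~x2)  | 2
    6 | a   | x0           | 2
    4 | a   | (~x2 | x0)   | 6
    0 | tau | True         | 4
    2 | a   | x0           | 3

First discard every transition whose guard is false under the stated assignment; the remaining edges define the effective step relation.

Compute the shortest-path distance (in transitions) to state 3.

BFS to 3:
  depth 0: {0}
  depth 1: {4}
  depth 2: {2,6}
3 never appears.

Answer: UNREACHABLE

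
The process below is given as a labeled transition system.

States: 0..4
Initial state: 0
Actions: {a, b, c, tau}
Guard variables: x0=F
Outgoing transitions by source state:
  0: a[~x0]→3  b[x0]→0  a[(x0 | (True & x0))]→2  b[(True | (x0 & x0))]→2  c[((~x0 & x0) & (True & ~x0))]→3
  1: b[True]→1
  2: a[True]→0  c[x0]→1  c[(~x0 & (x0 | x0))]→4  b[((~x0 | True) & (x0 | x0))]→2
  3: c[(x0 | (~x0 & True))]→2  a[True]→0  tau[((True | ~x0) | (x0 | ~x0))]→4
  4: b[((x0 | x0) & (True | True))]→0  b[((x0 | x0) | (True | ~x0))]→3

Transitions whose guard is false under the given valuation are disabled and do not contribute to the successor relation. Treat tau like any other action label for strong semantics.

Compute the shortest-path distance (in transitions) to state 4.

BFS to 4:
  L0 = {0}
  L1 = {2,3}
  L2 = {4}
depth(4)=2, e.g. a·tau

Answer: 2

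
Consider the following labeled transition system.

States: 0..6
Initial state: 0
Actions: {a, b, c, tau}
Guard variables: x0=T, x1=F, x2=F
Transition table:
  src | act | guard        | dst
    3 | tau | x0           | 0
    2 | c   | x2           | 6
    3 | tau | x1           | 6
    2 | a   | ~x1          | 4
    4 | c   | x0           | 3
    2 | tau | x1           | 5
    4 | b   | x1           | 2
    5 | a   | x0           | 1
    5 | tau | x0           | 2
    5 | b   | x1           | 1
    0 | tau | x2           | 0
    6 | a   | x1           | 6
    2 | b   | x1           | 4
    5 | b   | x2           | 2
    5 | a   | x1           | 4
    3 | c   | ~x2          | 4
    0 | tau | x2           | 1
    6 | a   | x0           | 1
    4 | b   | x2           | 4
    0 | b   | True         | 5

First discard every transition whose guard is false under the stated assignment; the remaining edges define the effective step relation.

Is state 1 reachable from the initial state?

After dropping false guards: 8 live edges.
depth 0: {0}
depth 1: {5}  now seen {0,5}
depth 2: {1,2}  now seen {0,1,2,5}
depth 3: {4}  now seen {0,1,2,4,5}
depth 4: {3}  now seen {0,1,2,3,4,5}
Reach set: {0,1,2,3,4,5}
witness 1: b·a

Answer: REACHABLE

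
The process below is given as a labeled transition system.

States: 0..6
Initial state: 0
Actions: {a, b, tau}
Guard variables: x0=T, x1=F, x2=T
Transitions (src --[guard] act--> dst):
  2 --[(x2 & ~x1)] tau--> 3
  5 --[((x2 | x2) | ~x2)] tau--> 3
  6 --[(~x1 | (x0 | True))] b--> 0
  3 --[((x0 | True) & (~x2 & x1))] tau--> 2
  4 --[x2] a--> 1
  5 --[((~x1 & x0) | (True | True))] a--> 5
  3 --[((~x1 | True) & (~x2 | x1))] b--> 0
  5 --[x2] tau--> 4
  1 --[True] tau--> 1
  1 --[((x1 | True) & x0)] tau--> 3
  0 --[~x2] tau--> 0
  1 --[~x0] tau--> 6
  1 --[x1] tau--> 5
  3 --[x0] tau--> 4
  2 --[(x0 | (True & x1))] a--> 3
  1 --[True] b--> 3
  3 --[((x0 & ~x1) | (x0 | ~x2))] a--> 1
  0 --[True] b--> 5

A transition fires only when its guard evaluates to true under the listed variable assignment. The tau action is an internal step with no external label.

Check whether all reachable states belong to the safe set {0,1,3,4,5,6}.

Answer: INVARIANT HOLDS

Trace:
Inv-set: {0,1,3,4,5,6}
Reachable = {0,1,3,4,5}
  0: ok
  1: ok
  3: ok
  4: ok
  5: ok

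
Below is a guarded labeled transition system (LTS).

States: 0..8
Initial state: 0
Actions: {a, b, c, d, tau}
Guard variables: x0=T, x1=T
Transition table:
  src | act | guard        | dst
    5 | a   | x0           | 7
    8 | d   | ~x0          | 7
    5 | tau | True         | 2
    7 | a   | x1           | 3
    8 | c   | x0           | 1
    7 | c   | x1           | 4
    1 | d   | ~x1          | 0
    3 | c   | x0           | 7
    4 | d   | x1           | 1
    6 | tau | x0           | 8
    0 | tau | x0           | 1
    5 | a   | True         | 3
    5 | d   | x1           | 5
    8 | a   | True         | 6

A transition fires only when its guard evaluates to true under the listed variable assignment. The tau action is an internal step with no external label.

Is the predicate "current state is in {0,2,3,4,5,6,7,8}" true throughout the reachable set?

Inv-set: {0,2,3,4,5,6,7,8}
Reachable = {0,1}
  0: ✓
  1: VIOLATES
reach 1 via tau — violates

Answer: INVARIANT VIOLATED at state 1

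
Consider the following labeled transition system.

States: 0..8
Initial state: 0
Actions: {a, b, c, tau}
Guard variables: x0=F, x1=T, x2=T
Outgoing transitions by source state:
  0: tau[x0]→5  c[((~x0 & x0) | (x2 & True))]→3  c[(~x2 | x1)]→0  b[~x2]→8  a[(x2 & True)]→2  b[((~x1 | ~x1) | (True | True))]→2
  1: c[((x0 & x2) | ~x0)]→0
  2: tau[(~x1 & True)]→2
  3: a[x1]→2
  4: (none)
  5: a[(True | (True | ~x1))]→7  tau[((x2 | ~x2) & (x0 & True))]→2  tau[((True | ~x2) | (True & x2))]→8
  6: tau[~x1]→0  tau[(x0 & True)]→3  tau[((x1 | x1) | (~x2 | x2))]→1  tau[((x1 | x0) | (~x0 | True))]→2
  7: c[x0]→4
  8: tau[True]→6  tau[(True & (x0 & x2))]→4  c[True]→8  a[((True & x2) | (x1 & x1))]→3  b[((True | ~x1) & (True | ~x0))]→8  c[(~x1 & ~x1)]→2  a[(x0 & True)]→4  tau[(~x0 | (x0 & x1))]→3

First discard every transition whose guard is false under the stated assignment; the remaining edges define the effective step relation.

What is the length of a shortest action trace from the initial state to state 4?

Layered search for 4:
  Layer 0: {0}
  Layer 1: {2,3}
4 never appears.

Answer: UNREACHABLE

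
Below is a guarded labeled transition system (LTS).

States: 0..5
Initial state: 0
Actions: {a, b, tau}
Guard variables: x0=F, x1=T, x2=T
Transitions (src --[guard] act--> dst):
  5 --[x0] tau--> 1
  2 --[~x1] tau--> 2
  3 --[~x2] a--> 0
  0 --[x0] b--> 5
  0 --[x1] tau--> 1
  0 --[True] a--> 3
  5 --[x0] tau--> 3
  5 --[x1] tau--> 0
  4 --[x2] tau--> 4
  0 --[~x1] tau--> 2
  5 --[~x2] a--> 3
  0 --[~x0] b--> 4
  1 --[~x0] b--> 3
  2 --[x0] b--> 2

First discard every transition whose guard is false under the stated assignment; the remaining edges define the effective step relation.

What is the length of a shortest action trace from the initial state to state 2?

Answer: UNREACHABLE

Trace:
BFS to 2:
  depth 0: {0}
  depth 1: {1,3,4}
2 never appears.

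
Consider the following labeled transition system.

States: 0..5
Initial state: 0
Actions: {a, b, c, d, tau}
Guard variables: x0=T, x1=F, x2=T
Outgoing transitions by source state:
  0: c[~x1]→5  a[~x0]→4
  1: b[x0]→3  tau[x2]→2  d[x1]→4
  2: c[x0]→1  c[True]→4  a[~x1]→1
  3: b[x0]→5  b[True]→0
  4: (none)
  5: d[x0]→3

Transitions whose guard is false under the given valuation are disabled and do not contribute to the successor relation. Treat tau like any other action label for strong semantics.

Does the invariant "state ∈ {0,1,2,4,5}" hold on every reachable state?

Answer: INVARIANT VIOLATED at state 3

Trace:
Allowed set {0,1,2,4,5}
R = {0,3,5}
  0: ok
  3: VIOLATES
  5: ok
witness against invariant: c·d → 3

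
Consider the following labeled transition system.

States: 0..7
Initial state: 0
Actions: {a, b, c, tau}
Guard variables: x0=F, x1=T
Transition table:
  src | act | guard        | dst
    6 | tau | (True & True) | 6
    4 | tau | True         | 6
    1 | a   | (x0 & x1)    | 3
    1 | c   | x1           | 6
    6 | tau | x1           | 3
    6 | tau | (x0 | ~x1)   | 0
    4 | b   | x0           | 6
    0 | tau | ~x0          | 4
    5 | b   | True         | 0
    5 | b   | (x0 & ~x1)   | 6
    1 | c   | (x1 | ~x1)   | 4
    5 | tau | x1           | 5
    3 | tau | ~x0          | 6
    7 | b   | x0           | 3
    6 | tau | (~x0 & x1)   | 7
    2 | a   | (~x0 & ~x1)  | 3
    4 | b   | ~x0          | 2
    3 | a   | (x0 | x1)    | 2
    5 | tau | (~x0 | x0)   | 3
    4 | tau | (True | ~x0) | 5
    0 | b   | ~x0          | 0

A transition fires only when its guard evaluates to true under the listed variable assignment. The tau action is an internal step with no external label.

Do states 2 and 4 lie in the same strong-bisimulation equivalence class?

Bisimulation quotient by refinement:
  P[0] = {{0,1,2,3,4,5,6,7}}
  P[1] = {{0,4,5},{1},{2,7},{3},{6}}
  P[2] = {{0},{1},{2,7},{3},{4},{5},{6}}
stable after 3 split(s): 7 block(s)
[2]={2,7}  [4]={4}

Answer: NOT BISIMILAR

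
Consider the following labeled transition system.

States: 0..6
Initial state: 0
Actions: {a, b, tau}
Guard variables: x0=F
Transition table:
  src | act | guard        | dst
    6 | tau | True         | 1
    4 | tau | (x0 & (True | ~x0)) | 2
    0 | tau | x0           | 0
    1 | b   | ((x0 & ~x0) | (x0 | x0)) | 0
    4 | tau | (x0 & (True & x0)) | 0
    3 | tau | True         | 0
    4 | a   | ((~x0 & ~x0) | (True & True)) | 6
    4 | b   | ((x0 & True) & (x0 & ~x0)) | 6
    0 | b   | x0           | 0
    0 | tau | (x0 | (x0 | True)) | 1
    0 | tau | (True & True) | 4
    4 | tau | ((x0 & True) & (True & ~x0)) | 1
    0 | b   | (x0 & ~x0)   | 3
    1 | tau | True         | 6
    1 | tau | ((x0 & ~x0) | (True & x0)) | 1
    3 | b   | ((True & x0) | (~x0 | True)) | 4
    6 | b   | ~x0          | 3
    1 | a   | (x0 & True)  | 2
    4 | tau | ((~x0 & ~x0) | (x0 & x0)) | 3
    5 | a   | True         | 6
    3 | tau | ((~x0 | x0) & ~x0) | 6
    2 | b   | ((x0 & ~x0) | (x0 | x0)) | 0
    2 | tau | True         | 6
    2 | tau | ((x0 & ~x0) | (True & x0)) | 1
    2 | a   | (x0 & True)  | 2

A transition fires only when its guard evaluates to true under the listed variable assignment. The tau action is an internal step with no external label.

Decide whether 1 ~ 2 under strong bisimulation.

Answer: BISIMILAR

Trace:
Compute ~ classes (split until stable):
  P[0] = {{0,1,2,3,4,5,6}}
  P[1] = {{0,1,2},{3,6},{4},{5}}
  P[2] = {{0},{1,2},{3},{4},{5},{6}}
stable after 3 split(s): 6 block(s)
[1]={1,2}  [2]={1,2}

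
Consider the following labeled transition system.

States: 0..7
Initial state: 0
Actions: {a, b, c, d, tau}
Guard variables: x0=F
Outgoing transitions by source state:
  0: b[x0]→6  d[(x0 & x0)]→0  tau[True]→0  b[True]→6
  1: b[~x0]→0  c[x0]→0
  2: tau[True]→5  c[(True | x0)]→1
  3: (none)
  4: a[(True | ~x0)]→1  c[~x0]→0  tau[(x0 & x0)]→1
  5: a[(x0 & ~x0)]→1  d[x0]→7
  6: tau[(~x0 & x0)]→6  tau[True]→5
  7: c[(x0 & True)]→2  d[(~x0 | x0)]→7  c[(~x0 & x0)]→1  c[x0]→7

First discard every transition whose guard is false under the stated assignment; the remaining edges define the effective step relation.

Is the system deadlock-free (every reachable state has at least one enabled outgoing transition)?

Answer: DEADLOCK at state 5

Working:
Reachable = {0,5,6}
  0: b→6  tau→0  [deg 2]
  5: ∅  [STUCK]
  6: tau→5  [deg 1]
Path to 5: b·tau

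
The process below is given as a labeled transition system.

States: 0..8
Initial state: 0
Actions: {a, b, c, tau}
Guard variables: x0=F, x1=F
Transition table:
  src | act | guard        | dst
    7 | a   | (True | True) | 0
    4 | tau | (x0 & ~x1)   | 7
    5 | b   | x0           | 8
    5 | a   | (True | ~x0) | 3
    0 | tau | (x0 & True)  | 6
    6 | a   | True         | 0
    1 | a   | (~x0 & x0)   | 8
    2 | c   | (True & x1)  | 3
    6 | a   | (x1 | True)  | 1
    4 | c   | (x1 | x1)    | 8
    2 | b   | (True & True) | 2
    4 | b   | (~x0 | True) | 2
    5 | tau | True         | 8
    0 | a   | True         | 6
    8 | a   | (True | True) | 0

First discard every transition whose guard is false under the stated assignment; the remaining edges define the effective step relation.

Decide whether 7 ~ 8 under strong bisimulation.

Answer: BISIMILAR

Trace:
Compute ~ classes (split until stable):
  P[0] = {{0,1,2,3,4,5,6,7,8}}
  P[1] = {{0,6,7,8},{1,3},{2,4},{5}}
  P[2] = {{0,7,8},{1,3},{2,4},{5},{6}}
  P[3] = {{0},{1,3},{2,4},{5},{6},{7,8}}
stable after 4 split(s): 6 block(s)
7∈{7,8}, 8∈{7,8}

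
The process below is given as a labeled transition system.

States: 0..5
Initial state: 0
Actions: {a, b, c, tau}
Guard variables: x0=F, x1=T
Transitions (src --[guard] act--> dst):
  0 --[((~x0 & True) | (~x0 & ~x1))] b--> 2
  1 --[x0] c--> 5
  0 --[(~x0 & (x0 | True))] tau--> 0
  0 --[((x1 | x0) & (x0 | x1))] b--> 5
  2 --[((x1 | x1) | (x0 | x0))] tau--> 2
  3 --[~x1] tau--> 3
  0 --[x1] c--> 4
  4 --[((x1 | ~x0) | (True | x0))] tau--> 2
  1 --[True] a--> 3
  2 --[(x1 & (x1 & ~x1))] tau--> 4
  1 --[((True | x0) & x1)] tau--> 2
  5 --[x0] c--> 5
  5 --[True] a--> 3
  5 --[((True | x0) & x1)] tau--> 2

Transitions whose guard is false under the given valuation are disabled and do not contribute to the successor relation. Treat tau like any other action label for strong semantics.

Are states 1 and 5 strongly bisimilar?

Compute ~ classes (split until stable):
  π0 = {{0,1,2,3,4,5}}
  π1 = {{0},{1,5},{2,4},{3}}
4 equivalence class(es) (converged in 2)
class of 1: {1,5}; class of 5: {1,5}

Answer: BISIMILAR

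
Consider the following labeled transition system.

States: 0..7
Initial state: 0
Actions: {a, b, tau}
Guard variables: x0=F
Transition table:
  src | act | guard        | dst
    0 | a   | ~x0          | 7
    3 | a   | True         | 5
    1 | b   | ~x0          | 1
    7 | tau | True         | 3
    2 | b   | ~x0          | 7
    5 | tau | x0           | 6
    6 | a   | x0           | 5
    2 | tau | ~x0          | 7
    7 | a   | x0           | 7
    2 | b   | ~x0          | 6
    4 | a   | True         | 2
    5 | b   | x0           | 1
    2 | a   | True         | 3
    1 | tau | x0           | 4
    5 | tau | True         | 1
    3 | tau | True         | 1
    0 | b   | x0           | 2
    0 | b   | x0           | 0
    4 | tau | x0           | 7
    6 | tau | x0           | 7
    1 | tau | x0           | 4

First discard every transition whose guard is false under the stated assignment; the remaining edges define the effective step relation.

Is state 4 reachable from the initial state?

Guard filter leaves 11 enabled edge(s).
L0 = {0}
L1 = {7}  cumulative {0,7}
L2 = {3}  cumulative {0,3,7}
L3 = {1,5}  cumulative {0,1,3,5,7}
R = {0,1,3,5,7}

Answer: UNREACHABLE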